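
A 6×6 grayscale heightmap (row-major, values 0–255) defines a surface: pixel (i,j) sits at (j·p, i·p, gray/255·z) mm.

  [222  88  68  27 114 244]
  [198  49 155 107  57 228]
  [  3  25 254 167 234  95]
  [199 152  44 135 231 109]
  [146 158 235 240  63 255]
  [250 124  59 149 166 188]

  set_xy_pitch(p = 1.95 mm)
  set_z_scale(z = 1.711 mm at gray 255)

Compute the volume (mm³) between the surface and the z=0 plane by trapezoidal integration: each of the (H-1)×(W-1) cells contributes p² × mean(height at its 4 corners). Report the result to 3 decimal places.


height_mm = gray/255 × 1.711; cell vol = 1.95² × mean(4 corners)
unit = 1.95² × 1.711 / (4×255) = 0.00637851 mm³ per gray-sum
row 0: Σ corner-gray over 5 cells = 2222  → 14.1730
row 1: Σ corner-gray over 5 cells = 2620  → 16.7117
row 2: Σ corner-gray over 5 cells = 2890  → 18.4339
row 3: Σ corner-gray over 5 cells = 3225  → 20.5707
row 4: Σ corner-gray over 5 cells = 3227  → 20.5834
Σ rows: total corner-gray = 14184  → 90.4727 mm³

90.473


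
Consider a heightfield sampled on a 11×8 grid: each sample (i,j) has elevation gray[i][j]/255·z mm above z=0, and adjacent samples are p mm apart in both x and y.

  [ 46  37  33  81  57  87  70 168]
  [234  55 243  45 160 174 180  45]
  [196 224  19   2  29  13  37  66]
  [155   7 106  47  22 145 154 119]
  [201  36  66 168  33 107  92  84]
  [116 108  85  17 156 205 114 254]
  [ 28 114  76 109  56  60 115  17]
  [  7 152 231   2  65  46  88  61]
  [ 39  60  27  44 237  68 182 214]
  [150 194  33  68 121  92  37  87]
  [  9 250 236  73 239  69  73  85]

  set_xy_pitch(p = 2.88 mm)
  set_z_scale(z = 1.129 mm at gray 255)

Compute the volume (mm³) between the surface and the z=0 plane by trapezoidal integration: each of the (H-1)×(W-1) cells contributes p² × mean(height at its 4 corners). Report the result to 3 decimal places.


height_mm = gray/255 × 1.129; cell vol = 2.88² × mean(4 corners)
unit = 2.88² × 1.129 / (4×255) = 0.00918076 mm³ per gray-sum
row 0: Σ corner-gray over 7 cells = 2937  → 26.9639
row 1: Σ corner-gray over 7 cells = 2903  → 26.6518
row 2: Σ corner-gray over 7 cells = 2146  → 19.7019
row 3: Σ corner-gray over 7 cells = 2525  → 23.1814
row 4: Σ corner-gray over 7 cells = 3029  → 27.8085
row 5: Σ corner-gray over 7 cells = 2845  → 26.1193
row 6: Σ corner-gray over 7 cells = 2341  → 21.4922
row 7: Σ corner-gray over 7 cells = 2725  → 25.0176
row 8: Σ corner-gray over 7 cells = 2816  → 25.8530
row 9: Σ corner-gray over 7 cells = 3301  → 30.3057
Σ rows: total corner-gray = 27568  → 253.0953 mm³

253.095


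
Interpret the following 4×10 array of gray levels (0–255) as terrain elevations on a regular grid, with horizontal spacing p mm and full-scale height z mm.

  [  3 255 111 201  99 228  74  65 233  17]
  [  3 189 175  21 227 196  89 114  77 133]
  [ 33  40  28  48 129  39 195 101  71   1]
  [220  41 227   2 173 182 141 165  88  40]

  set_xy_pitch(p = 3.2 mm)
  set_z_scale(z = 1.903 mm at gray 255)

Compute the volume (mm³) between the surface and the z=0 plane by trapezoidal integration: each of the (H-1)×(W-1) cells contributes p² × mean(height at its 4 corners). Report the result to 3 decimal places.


232.045

height_mm = gray/255 × 1.903; cell vol = 3.2² × mean(4 corners)
unit = 3.2² × 1.903 / (4×255) = 0.0191046 mm³ per gray-sum
row 0: Σ corner-gray over 9 cells = 4864  → 92.9249
row 1: Σ corner-gray over 9 cells = 3648  → 69.6937
row 2: Σ corner-gray over 9 cells = 3634  → 69.4262
Σ rows: total corner-gray = 12146  → 232.0448 mm³


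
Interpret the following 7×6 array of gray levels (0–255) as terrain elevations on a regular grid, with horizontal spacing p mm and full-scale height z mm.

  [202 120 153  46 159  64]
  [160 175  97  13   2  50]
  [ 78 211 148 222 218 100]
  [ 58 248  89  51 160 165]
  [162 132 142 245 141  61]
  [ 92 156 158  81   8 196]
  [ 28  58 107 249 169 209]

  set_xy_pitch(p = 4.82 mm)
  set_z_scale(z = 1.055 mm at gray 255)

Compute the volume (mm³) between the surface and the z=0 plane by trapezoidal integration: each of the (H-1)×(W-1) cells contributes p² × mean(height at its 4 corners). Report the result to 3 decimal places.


376.231

height_mm = gray/255 × 1.055; cell vol = 4.82² × mean(4 corners)
unit = 4.82² × 1.055 / (4×255) = 0.0240296 mm³ per gray-sum
row 0: Σ corner-gray over 5 cells = 2006  → 48.2034
row 1: Σ corner-gray over 5 cells = 2560  → 61.5158
row 2: Σ corner-gray over 5 cells = 3095  → 74.3716
row 3: Σ corner-gray over 5 cells = 2862  → 68.7727
row 4: Σ corner-gray over 5 cells = 2637  → 63.3660
row 5: Σ corner-gray over 5 cells = 2497  → 60.0019
Σ rows: total corner-gray = 15657  → 376.2313 mm³


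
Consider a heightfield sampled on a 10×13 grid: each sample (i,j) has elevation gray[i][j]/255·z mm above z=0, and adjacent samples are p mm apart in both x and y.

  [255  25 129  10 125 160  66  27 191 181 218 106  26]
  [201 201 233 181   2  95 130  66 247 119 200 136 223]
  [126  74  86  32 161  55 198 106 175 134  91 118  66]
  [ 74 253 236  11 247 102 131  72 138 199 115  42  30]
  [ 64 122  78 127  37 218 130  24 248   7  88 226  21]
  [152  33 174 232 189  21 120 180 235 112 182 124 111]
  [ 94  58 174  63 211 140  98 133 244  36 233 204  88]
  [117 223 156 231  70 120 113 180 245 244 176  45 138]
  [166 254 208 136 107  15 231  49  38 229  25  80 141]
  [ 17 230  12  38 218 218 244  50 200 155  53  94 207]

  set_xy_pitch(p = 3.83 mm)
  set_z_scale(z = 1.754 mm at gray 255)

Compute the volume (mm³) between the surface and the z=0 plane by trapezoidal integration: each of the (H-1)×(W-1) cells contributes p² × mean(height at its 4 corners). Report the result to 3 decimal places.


1459.933

height_mm = gray/255 × 1.754; cell vol = 3.83² × mean(4 corners)
unit = 3.83² × 1.754 / (4×255) = 0.0252248 mm³ per gray-sum
row 0: Σ corner-gray over 12 cells = 6401  → 161.4637
row 1: Σ corner-gray over 12 cells = 6296  → 158.8151
row 2: Σ corner-gray over 12 cells = 5848  → 147.5144
row 3: Σ corner-gray over 12 cells = 5891  → 148.5990
row 4: Σ corner-gray over 12 cells = 6162  → 155.4349
row 5: Σ corner-gray over 12 cells = 6837  → 172.4617
row 6: Σ corner-gray over 12 cells = 7231  → 182.4002
row 7: Σ corner-gray over 12 cells = 6912  → 174.3535
row 8: Σ corner-gray over 12 cells = 6299  → 158.8907
Σ rows: total corner-gray = 57877  → 1459.9332 mm³


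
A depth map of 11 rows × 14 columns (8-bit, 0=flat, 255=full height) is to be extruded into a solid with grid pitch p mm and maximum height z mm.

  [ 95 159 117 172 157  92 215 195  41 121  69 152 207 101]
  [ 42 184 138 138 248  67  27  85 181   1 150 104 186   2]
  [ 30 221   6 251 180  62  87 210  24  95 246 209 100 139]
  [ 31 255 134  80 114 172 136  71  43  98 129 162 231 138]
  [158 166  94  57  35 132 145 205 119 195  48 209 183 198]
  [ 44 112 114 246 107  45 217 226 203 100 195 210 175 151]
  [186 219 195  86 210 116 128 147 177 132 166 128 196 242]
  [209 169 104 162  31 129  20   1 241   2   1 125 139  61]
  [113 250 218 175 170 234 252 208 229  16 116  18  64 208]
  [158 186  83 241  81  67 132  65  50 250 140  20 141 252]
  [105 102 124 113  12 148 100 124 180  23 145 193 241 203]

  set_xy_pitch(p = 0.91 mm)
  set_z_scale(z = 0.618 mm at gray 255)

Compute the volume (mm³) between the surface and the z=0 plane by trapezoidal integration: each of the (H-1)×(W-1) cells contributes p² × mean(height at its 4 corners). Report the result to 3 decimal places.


35.525

height_mm = gray/255 × 0.618; cell vol = 0.91² × mean(4 corners)
unit = 0.91² × 0.618 / (4×255) = 0.000501731 mm³ per gray-sum
row 0: Σ corner-gray over 13 cells = 6652  → 3.3375
row 1: Σ corner-gray over 13 cells = 6613  → 3.3179
row 2: Σ corner-gray over 13 cells = 6970  → 3.4971
row 3: Σ corner-gray over 13 cells = 6951  → 3.4875
row 4: Σ corner-gray over 13 cells = 7627  → 3.8267
row 5: Σ corner-gray over 13 cells = 8323  → 4.1759
row 6: Σ corner-gray over 13 cells = 6746  → 3.3847
row 7: Σ corner-gray over 13 cells = 6739  → 3.3812
row 8: Σ corner-gray over 13 cells = 7543  → 3.7846
row 9: Σ corner-gray over 13 cells = 6640  → 3.3315
Σ rows: total corner-gray = 70804  → 35.5246 mm³


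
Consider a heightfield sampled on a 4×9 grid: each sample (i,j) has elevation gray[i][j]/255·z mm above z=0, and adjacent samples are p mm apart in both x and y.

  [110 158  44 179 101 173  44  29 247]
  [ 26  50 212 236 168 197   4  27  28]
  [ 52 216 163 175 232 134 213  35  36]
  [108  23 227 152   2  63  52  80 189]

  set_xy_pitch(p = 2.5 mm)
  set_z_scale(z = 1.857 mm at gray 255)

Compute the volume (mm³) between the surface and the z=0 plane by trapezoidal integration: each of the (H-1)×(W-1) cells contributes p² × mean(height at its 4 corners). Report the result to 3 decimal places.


height_mm = gray/255 × 1.857; cell vol = 2.5² × mean(4 corners)
unit = 2.5² × 1.857 / (4×255) = 0.0113787 mm³ per gray-sum
row 0: Σ corner-gray over 8 cells = 3655  → 41.5891
row 1: Σ corner-gray over 8 cells = 4266  → 48.5414
row 2: Σ corner-gray over 8 cells = 3919  → 44.5930
Σ rows: total corner-gray = 11840  → 134.7235 mm³

134.724


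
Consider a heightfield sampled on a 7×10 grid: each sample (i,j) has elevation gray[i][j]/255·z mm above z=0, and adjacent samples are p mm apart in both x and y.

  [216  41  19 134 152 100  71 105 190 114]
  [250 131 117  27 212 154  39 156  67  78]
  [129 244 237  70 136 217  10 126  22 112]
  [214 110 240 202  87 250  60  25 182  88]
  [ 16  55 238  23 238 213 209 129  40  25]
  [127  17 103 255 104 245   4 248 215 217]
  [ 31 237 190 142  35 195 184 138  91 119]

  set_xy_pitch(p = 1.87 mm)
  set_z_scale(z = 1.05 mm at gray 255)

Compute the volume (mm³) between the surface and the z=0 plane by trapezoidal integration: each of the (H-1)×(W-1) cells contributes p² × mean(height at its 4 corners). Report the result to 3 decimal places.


height_mm = gray/255 × 1.05; cell vol = 1.87² × mean(4 corners)
unit = 1.87² × 1.05 / (4×255) = 0.00359975 mm³ per gray-sum
row 0: Σ corner-gray over 9 cells = 4088  → 14.7158
row 1: Σ corner-gray over 9 cells = 4499  → 16.1953
row 2: Σ corner-gray over 9 cells = 4979  → 17.9232
row 3: Σ corner-gray over 9 cells = 4945  → 17.8008
row 4: Σ corner-gray over 9 cells = 5057  → 18.2039
row 5: Σ corner-gray over 9 cells = 5300  → 19.0787
Σ rows: total corner-gray = 28868  → 103.9176 mm³

103.918


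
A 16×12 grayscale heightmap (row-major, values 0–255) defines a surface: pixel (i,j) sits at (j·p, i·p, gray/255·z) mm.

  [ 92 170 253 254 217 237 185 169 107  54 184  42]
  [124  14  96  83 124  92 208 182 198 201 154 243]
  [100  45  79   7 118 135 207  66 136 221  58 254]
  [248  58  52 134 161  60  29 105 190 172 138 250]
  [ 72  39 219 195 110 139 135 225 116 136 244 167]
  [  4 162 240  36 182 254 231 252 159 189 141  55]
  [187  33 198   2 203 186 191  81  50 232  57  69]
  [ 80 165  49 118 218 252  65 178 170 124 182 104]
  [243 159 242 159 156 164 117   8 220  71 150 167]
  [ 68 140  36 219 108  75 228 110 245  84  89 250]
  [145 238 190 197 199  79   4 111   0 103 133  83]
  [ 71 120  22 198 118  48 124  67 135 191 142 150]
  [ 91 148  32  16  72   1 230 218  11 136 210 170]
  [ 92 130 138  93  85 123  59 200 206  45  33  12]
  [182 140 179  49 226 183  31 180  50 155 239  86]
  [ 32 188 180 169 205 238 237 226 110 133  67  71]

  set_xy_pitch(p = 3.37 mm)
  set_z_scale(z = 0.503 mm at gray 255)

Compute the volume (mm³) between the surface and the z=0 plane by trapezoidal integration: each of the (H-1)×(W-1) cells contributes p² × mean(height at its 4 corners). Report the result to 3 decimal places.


height_mm = gray/255 × 0.503; cell vol = 3.37² × mean(4 corners)
unit = 3.37² × 0.503 / (4×255) = 0.00560051 mm³ per gray-sum
row 0: Σ corner-gray over 11 cells = 6865  → 38.4475
row 1: Σ corner-gray over 11 cells = 5569  → 31.1892
row 2: Σ corner-gray over 11 cells = 5194  → 29.0891
row 3: Σ corner-gray over 11 cells = 6051  → 33.8887
row 4: Σ corner-gray over 11 cells = 7106  → 39.7972
row 5: Σ corner-gray over 11 cells = 6473  → 36.2521
row 6: Σ corner-gray over 11 cells = 5948  → 33.3118
row 7: Σ corner-gray over 11 cells = 6528  → 36.5601
row 8: Σ corner-gray over 11 cells = 6288  → 35.2160
row 9: Σ corner-gray over 11 cells = 5722  → 32.0461
row 10: Σ corner-gray over 11 cells = 5287  → 29.6099
row 11: Σ corner-gray over 11 cells = 4960  → 27.7785
row 12: Σ corner-gray over 11 cells = 4737  → 26.5296
row 13: Σ corner-gray over 11 cells = 5460  → 30.5788
row 14: Σ corner-gray over 11 cells = 6741  → 37.7530
Σ rows: total corner-gray = 88929  → 498.0478 mm³

498.048


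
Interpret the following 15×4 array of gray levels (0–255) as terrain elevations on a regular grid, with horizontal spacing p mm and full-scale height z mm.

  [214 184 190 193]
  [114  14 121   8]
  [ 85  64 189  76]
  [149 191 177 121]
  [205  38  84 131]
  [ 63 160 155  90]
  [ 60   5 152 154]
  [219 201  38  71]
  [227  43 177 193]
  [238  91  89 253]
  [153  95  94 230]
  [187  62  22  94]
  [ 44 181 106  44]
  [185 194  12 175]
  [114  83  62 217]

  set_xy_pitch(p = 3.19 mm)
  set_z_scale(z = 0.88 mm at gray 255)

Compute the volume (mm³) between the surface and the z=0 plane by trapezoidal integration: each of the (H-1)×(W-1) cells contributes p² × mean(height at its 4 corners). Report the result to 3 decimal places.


height_mm = gray/255 × 0.88; cell vol = 3.19² × mean(4 corners)
unit = 3.19² × 0.88 / (4×255) = 0.00877938 mm³ per gray-sum
row 0: Σ corner-gray over 3 cells = 1547  → 13.5817
row 1: Σ corner-gray over 3 cells = 1059  → 9.2974
row 2: Σ corner-gray over 3 cells = 1673  → 14.6879
row 3: Σ corner-gray over 3 cells = 1586  → 13.9241
row 4: Σ corner-gray over 3 cells = 1363  → 11.9663
row 5: Σ corner-gray over 3 cells = 1311  → 11.5098
row 6: Σ corner-gray over 3 cells = 1296  → 11.3781
row 7: Σ corner-gray over 3 cells = 1628  → 14.2928
row 8: Σ corner-gray over 3 cells = 1711  → 15.0215
row 9: Σ corner-gray over 3 cells = 1612  → 14.1524
row 10: Σ corner-gray over 3 cells = 1210  → 10.6231
row 11: Σ corner-gray over 3 cells = 1111  → 9.7539
row 12: Σ corner-gray over 3 cells = 1434  → 12.5896
row 13: Σ corner-gray over 3 cells = 1393  → 12.2297
Σ rows: total corner-gray = 19934  → 175.0082 mm³

175.008


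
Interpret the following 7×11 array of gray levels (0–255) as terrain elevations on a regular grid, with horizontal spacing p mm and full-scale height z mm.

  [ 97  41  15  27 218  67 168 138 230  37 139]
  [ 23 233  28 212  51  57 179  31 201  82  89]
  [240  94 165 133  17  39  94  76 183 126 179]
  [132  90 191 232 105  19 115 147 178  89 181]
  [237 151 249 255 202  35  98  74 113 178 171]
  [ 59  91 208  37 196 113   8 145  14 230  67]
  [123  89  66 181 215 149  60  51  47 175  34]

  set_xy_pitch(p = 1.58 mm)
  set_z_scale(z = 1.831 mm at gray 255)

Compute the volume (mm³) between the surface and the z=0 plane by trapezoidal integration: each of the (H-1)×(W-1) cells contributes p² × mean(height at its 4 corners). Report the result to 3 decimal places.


height_mm = gray/255 × 1.831; cell vol = 1.58² × mean(4 corners)
unit = 1.58² × 1.831 / (4×255) = 0.00448128 mm³ per gray-sum
row 0: Σ corner-gray over 10 cells = 4378  → 19.6191
row 1: Σ corner-gray over 10 cells = 4533  → 20.3137
row 2: Σ corner-gray over 10 cells = 4918  → 22.0389
row 3: Σ corner-gray over 10 cells = 5763  → 25.8256
row 4: Σ corner-gray over 10 cells = 5328  → 23.8763
row 5: Σ corner-gray over 10 cells = 4433  → 19.8655
Σ rows: total corner-gray = 29353  → 131.5391 mm³

131.539


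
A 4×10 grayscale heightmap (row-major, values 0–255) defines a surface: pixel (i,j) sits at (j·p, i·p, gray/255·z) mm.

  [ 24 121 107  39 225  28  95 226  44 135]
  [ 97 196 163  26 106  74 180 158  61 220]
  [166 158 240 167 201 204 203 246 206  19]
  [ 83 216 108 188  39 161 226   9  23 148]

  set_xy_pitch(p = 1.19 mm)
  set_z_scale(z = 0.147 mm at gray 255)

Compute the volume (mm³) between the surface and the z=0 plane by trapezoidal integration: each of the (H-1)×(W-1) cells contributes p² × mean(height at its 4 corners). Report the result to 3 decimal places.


height_mm = gray/255 × 0.147; cell vol = 1.19² × mean(4 corners)
unit = 1.19² × 0.147 / (4×255) = 0.000204085 mm³ per gray-sum
row 0: Σ corner-gray over 9 cells = 4174  → 0.8519
row 1: Σ corner-gray over 9 cells = 5680  → 1.1592
row 2: Σ corner-gray over 9 cells = 5606  → 1.1441
Σ rows: total corner-gray = 15460  → 3.1552 mm³

3.155


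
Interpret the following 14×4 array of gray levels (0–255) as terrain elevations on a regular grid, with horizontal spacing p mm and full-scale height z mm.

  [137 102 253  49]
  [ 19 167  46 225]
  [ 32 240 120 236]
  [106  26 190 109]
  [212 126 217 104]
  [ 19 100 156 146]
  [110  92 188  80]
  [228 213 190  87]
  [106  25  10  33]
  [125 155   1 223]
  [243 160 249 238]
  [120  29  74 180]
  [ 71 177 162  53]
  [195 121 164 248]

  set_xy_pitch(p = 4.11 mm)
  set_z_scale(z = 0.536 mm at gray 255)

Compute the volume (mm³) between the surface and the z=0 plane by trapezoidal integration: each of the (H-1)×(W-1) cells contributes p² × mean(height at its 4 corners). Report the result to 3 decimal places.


height_mm = gray/255 × 0.536; cell vol = 4.11² × mean(4 corners)
unit = 4.11² × 0.536 / (4×255) = 0.00887663 mm³ per gray-sum
row 0: Σ corner-gray over 3 cells = 1566  → 13.9008
row 1: Σ corner-gray over 3 cells = 1658  → 14.7175
row 2: Σ corner-gray over 3 cells = 1635  → 14.5133
row 3: Σ corner-gray over 3 cells = 1649  → 14.6376
row 4: Σ corner-gray over 3 cells = 1679  → 14.9039
row 5: Σ corner-gray over 3 cells = 1427  → 12.6670
row 6: Σ corner-gray over 3 cells = 1871  → 16.6082
row 7: Σ corner-gray over 3 cells = 1330  → 11.8059
row 8: Σ corner-gray over 3 cells = 869  → 7.7138
row 9: Σ corner-gray over 3 cells = 1959  → 17.3893
row 10: Σ corner-gray over 3 cells = 1805  → 16.0223
row 11: Σ corner-gray over 3 cells = 1308  → 11.6106
row 12: Σ corner-gray over 3 cells = 1815  → 16.1111
Σ rows: total corner-gray = 20571  → 182.6012 mm³

182.601


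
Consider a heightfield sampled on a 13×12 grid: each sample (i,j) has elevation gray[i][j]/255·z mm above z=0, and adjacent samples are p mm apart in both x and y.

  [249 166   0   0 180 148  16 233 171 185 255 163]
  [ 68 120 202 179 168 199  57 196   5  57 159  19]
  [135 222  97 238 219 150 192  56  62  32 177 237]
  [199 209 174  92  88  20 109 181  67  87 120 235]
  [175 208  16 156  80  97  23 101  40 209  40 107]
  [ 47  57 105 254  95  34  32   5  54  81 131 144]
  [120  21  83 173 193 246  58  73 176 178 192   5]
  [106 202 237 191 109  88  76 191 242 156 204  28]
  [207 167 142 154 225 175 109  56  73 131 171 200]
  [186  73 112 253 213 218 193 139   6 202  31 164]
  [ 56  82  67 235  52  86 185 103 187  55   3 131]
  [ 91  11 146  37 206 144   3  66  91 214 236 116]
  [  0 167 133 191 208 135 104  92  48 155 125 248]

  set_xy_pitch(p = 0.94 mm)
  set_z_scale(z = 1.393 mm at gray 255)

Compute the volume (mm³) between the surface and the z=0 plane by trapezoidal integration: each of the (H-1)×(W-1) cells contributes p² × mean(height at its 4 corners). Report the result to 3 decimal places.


81.101

height_mm = gray/255 × 1.393; cell vol = 0.94² × mean(4 corners)
unit = 0.94² × 1.393 / (4×255) = 0.00120672 mm³ per gray-sum
row 0: Σ corner-gray over 11 cells = 5891  → 7.1088
row 1: Σ corner-gray over 11 cells = 6033  → 7.2801
row 2: Σ corner-gray over 11 cells = 5990  → 7.2283
row 3: Σ corner-gray over 11 cells = 4950  → 5.9733
row 4: Σ corner-gray over 11 cells = 4109  → 4.9584
row 5: Σ corner-gray over 11 cells = 4798  → 5.7898
row 6: Σ corner-gray over 11 cells = 6437  → 7.7677
row 7: Σ corner-gray over 11 cells = 6739  → 8.1321
row 8: Σ corner-gray over 11 cells = 6443  → 7.7749
row 9: Σ corner-gray over 11 cells = 5527  → 6.6695
row 10: Σ corner-gray over 11 cells = 4812  → 5.8067
row 11: Σ corner-gray over 11 cells = 5479  → 6.6116
Σ rows: total corner-gray = 67208  → 81.1013 mm³


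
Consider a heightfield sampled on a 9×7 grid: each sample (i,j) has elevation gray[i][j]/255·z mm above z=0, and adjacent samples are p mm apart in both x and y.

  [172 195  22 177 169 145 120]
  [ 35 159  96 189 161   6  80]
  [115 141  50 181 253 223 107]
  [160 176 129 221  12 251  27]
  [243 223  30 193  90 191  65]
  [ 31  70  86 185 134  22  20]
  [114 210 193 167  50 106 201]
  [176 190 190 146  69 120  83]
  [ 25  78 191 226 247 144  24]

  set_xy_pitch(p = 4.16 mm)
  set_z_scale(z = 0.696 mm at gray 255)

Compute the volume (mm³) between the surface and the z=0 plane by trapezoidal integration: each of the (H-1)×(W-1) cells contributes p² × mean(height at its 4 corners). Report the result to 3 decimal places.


308.144

height_mm = gray/255 × 0.696; cell vol = 4.16² × mean(4 corners)
unit = 4.16² × 0.696 / (4×255) = 0.0118085 mm³ per gray-sum
row 0: Σ corner-gray over 6 cells = 3045  → 35.9570
row 1: Σ corner-gray over 6 cells = 3255  → 38.4368
row 2: Σ corner-gray over 6 cells = 3683  → 43.4908
row 3: Σ corner-gray over 6 cells = 3527  → 41.6487
row 4: Σ corner-gray over 6 cells = 2807  → 33.1465
row 5: Σ corner-gray over 6 cells = 2812  → 33.2056
row 6: Σ corner-gray over 6 cells = 3456  → 40.8103
row 7: Σ corner-gray over 6 cells = 3510  → 41.4479
Σ rows: total corner-gray = 26095  → 308.1435 mm³


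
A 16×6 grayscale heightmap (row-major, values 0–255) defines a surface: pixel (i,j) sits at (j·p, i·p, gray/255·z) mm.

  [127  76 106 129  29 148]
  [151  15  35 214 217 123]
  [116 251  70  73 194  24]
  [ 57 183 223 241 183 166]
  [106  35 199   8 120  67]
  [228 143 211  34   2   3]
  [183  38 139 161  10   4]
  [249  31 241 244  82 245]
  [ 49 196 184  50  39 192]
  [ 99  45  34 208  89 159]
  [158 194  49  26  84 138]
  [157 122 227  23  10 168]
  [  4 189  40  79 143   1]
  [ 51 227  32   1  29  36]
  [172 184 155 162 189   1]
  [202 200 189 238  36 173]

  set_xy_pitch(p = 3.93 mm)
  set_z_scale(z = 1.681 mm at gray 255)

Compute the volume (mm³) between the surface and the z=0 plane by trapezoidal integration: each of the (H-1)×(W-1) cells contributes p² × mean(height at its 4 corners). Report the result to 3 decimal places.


898.468

height_mm = gray/255 × 1.681; cell vol = 3.93² × mean(4 corners)
unit = 3.93² × 1.681 / (4×255) = 0.0254538 mm³ per gray-sum
row 0: Σ corner-gray over 5 cells = 2191  → 55.7693
row 1: Σ corner-gray over 5 cells = 2552  → 64.9581
row 2: Σ corner-gray over 5 cells = 3199  → 81.4267
row 3: Σ corner-gray over 5 cells = 2780  → 70.7616
row 4: Σ corner-gray over 5 cells = 1908  → 48.5659
row 5: Σ corner-gray over 5 cells = 1894  → 48.2095
row 6: Σ corner-gray over 5 cells = 2573  → 65.4926
row 7: Σ corner-gray over 5 cells = 2869  → 73.0270
row 8: Σ corner-gray over 5 cells = 2189  → 55.7184
row 9: Σ corner-gray over 5 cells = 2012  → 51.2130
row 10: Σ corner-gray over 5 cells = 2091  → 53.2239
row 11: Σ corner-gray over 5 cells = 1996  → 50.8058
row 12: Σ corner-gray over 5 cells = 1572  → 40.0134
row 13: Σ corner-gray over 5 cells = 2218  → 56.4565
row 14: Σ corner-gray over 5 cells = 3254  → 82.8267
Σ rows: total corner-gray = 35298  → 898.4683 mm³


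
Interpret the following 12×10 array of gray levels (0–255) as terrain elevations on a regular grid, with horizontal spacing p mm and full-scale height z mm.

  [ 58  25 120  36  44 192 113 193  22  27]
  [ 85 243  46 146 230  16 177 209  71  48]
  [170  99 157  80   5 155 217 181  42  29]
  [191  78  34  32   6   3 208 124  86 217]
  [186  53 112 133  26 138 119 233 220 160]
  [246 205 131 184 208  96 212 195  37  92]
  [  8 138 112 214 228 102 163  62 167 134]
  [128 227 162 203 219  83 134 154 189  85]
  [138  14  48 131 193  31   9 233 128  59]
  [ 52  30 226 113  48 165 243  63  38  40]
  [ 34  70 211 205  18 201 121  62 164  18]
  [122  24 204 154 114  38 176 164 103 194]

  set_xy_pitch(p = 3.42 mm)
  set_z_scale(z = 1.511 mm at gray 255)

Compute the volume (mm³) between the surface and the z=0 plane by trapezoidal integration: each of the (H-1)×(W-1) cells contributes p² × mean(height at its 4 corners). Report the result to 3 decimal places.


height_mm = gray/255 × 1.511; cell vol = 3.42² × mean(4 corners)
unit = 3.42² × 1.511 / (4×255) = 0.0173267 mm³ per gray-sum
row 0: Σ corner-gray over 9 cells = 3984  → 69.0297
row 1: Σ corner-gray over 9 cells = 4480  → 77.6237
row 2: Σ corner-gray over 9 cells = 3621  → 62.7401
row 3: Σ corner-gray over 9 cells = 3964  → 68.6831
row 4: Σ corner-gray over 9 cells = 5288  → 91.6237
row 5: Σ corner-gray over 9 cells = 5388  → 93.3564
row 6: Σ corner-gray over 9 cells = 5469  → 94.7599
row 7: Σ corner-gray over 9 cells = 4726  → 81.8861
row 8: Σ corner-gray over 9 cells = 3715  → 64.3688
row 9: Σ corner-gray over 9 cells = 4100  → 71.0396
row 10: Σ corner-gray over 9 cells = 4426  → 76.6881
Σ rows: total corner-gray = 49161  → 851.7992 mm³

851.799


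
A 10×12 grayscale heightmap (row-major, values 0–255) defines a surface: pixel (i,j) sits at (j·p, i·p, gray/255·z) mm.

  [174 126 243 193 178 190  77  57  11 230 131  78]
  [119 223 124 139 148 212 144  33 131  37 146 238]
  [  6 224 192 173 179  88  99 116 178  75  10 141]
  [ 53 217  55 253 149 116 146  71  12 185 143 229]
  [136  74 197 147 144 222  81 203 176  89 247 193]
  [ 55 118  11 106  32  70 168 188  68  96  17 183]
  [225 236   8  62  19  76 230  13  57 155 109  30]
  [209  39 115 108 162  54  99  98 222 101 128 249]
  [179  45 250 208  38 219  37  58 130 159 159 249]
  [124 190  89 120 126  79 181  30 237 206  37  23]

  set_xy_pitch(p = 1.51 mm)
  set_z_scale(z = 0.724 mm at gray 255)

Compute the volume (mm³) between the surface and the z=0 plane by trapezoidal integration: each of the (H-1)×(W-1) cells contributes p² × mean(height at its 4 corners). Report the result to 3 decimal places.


height_mm = gray/255 × 0.724; cell vol = 1.51² × mean(4 corners)
unit = 1.51² × 0.724 / (4×255) = 0.00161842 mm³ per gray-sum
row 0: Σ corner-gray over 11 cells = 6155  → 9.9614
row 1: Σ corner-gray over 11 cells = 5846  → 9.4613
row 2: Σ corner-gray over 11 cells = 5791  → 9.3723
row 3: Σ corner-gray over 11 cells = 6465  → 10.4631
row 4: Σ corner-gray over 11 cells = 5475  → 8.8609
row 5: Σ corner-gray over 11 cells = 4171  → 6.7504
row 6: Σ corner-gray over 11 cells = 4895  → 7.9222
row 7: Σ corner-gray over 11 cells = 5744  → 9.2962
row 8: Σ corner-gray over 11 cells = 5771  → 9.3399
Σ rows: total corner-gray = 50313  → 81.4278 mm³

81.428


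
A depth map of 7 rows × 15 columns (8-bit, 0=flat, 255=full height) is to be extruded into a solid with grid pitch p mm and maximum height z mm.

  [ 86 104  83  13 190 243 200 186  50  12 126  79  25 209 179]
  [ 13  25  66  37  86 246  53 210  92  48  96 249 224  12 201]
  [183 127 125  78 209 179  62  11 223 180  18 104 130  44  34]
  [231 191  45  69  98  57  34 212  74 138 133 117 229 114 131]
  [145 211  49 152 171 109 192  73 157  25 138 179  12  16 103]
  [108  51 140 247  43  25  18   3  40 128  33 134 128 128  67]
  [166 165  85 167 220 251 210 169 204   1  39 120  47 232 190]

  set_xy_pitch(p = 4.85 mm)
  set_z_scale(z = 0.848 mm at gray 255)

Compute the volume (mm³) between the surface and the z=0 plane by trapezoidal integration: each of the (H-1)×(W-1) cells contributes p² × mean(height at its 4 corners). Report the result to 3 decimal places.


height_mm = gray/255 × 0.848; cell vol = 4.85² × mean(4 corners)
unit = 4.85² × 0.848 / (4×255) = 0.019556 mm³ per gray-sum
row 0: Σ corner-gray over 14 cells = 6407  → 125.2950
row 1: Σ corner-gray over 14 cells = 6299  → 123.1830
row 2: Σ corner-gray over 14 cells = 6581  → 128.6978
row 3: Σ corner-gray over 14 cells = 6600  → 129.0693
row 4: Σ corner-gray over 14 cells = 5627  → 110.0414
row 5: Σ corner-gray over 14 cells = 6587  → 128.8151
Σ rows: total corner-gray = 38101  → 745.1017 mm³

745.102


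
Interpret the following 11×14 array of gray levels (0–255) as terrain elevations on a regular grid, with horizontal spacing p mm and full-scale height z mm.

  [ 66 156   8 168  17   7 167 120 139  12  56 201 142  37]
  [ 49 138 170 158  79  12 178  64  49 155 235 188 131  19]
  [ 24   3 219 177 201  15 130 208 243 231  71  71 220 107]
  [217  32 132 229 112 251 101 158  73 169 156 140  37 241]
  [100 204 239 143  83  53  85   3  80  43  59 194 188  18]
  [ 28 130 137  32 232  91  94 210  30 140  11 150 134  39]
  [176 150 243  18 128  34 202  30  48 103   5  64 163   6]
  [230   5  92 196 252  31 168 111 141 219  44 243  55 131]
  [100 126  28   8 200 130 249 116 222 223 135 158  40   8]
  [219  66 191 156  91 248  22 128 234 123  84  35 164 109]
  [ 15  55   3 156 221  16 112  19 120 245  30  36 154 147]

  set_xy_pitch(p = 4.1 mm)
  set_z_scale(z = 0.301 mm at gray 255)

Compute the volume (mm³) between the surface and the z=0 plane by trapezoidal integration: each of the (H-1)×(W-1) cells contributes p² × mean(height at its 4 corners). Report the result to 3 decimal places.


313.108

height_mm = gray/255 × 0.301; cell vol = 4.1² × mean(4 corners)
unit = 4.1² × 0.301 / (4×255) = 0.0049606 mm³ per gray-sum
row 0: Σ corner-gray over 13 cells = 5671  → 28.1316
row 1: Σ corner-gray over 13 cells = 6891  → 34.1835
row 2: Σ corner-gray over 13 cells = 7347  → 36.4455
row 3: Σ corner-gray over 13 cells = 6504  → 32.2637
row 4: Σ corner-gray over 13 cells = 5715  → 28.3498
row 5: Σ corner-gray over 13 cells = 5407  → 26.8220
row 6: Σ corner-gray over 13 cells = 6033  → 29.9273
row 7: Σ corner-gray over 13 cells = 6853  → 33.9950
row 8: Σ corner-gray over 13 cells = 6790  → 33.6825
row 9: Σ corner-gray over 13 cells = 5908  → 29.3072
Σ rows: total corner-gray = 63119  → 313.1080 mm³


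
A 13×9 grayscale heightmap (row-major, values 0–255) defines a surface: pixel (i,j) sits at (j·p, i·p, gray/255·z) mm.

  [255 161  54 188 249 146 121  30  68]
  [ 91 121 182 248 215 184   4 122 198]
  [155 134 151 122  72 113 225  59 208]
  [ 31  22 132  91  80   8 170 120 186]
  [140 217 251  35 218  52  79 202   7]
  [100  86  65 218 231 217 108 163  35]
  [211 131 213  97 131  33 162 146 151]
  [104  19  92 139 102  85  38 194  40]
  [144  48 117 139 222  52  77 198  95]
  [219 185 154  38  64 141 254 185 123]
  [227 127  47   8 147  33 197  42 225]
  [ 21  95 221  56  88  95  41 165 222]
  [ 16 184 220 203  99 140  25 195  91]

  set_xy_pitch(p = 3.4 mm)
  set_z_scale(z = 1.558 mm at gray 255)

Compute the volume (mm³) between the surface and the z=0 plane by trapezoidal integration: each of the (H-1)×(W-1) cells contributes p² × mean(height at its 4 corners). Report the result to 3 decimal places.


height_mm = gray/255 × 1.558; cell vol = 3.4² × mean(4 corners)
unit = 3.4² × 1.558 / (4×255) = 0.0176573 mm³ per gray-sum
row 0: Σ corner-gray over 8 cells = 4662  → 82.3185
row 1: Σ corner-gray over 8 cells = 4556  → 80.4468
row 2: Σ corner-gray over 8 cells = 3578  → 63.1779
row 3: Σ corner-gray over 8 cells = 3718  → 65.6500
row 4: Σ corner-gray over 8 cells = 4566  → 80.6234
row 5: Σ corner-gray over 8 cells = 4499  → 79.4403
row 6: Σ corner-gray over 8 cells = 3670  → 64.8024
row 7: Σ corner-gray over 8 cells = 3427  → 60.5117
row 8: Σ corner-gray over 8 cells = 4329  → 76.4386
row 9: Σ corner-gray over 8 cells = 4038  → 71.3003
row 10: Σ corner-gray over 8 cells = 3419  → 60.3704
row 11: Σ corner-gray over 8 cells = 4004  → 70.7000
Σ rows: total corner-gray = 48466  → 855.7803 mm³

855.780


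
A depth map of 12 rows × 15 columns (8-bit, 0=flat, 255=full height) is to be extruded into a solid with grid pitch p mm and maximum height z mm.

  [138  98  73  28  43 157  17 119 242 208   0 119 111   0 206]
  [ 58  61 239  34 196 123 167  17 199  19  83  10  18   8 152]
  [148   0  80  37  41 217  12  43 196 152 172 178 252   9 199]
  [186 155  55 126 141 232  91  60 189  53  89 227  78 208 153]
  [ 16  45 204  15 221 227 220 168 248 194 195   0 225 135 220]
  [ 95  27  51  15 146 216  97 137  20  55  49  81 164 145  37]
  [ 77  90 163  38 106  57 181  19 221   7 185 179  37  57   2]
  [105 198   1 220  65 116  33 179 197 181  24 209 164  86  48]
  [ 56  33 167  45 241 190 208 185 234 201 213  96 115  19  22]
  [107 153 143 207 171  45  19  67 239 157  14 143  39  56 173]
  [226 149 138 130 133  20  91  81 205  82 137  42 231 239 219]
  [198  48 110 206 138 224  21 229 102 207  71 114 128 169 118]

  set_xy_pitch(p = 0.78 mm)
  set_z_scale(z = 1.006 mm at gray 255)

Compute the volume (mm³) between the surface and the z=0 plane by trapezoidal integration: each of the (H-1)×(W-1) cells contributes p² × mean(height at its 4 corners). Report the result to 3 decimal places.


height_mm = gray/255 × 1.006; cell vol = 0.78² × mean(4 corners)
unit = 0.78² × 1.006 / (4×255) = 0.000600049 mm³ per gray-sum
row 0: Σ corner-gray over 14 cells = 5332  → 3.1995
row 1: Σ corner-gray over 14 cells = 5683  → 3.4101
row 2: Σ corner-gray over 14 cells = 6872  → 4.1235
row 3: Σ corner-gray over 14 cells = 8177  → 4.9066
row 4: Σ corner-gray over 14 cells = 6968  → 4.1811
row 5: Σ corner-gray over 14 cells = 5297  → 3.1785
row 6: Σ corner-gray over 14 cells = 6258  → 3.7551
row 7: Σ corner-gray over 14 cells = 7471  → 4.4830
row 8: Σ corner-gray over 14 cells = 7158  → 4.2952
row 9: Σ corner-gray over 14 cells = 6987  → 4.1925
row 10: Σ corner-gray over 14 cells = 7651  → 4.5910
Σ rows: total corner-gray = 73854  → 44.3160 mm³

44.316


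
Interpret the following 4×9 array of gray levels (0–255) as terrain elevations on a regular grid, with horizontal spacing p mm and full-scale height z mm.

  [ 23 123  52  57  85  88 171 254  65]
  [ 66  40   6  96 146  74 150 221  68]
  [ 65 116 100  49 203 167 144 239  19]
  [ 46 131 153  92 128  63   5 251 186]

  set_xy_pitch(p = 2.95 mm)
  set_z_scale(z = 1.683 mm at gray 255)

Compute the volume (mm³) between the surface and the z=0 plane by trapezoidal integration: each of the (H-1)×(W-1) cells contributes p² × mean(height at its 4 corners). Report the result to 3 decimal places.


height_mm = gray/255 × 1.683; cell vol = 2.95² × mean(4 corners)
unit = 2.95² × 1.683 / (4×255) = 0.0143591 mm³ per gray-sum
row 0: Σ corner-gray over 8 cells = 3348  → 48.0744
row 1: Σ corner-gray over 8 cells = 3720  → 53.4159
row 2: Σ corner-gray over 8 cells = 3998  → 57.4078
Σ rows: total corner-gray = 11066  → 158.8981 mm³

158.898


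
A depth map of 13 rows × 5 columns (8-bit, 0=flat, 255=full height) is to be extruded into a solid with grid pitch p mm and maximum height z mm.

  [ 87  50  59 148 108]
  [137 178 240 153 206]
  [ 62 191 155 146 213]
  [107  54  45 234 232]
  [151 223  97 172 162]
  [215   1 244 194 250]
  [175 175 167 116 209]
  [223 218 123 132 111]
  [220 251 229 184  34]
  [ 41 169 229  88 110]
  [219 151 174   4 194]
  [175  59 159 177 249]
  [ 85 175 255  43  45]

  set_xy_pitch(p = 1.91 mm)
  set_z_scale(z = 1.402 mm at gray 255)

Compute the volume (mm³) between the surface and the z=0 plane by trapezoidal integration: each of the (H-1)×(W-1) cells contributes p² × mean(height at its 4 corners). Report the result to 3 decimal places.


height_mm = gray/255 × 1.402; cell vol = 1.91² × mean(4 corners)
unit = 1.91² × 1.402 / (4×255) = 0.00501435 mm³ per gray-sum
row 0: Σ corner-gray over 4 cells = 2194  → 11.0015
row 1: Σ corner-gray over 4 cells = 2744  → 13.7594
row 2: Σ corner-gray over 4 cells = 2264  → 11.3525
row 3: Σ corner-gray over 4 cells = 2302  → 11.5430
row 4: Σ corner-gray over 4 cells = 2640  → 13.2379
row 5: Σ corner-gray over 4 cells = 2643  → 13.2529
row 6: Σ corner-gray over 4 cells = 2580  → 12.9370
row 7: Σ corner-gray over 4 cells = 2862  → 14.3511
row 8: Σ corner-gray over 4 cells = 2705  → 13.5638
row 9: Σ corner-gray over 4 cells = 2194  → 11.0015
row 10: Σ corner-gray over 4 cells = 2285  → 11.4578
row 11: Σ corner-gray over 4 cells = 2290  → 11.4829
Σ rows: total corner-gray = 29703  → 148.9412 mm³

148.941


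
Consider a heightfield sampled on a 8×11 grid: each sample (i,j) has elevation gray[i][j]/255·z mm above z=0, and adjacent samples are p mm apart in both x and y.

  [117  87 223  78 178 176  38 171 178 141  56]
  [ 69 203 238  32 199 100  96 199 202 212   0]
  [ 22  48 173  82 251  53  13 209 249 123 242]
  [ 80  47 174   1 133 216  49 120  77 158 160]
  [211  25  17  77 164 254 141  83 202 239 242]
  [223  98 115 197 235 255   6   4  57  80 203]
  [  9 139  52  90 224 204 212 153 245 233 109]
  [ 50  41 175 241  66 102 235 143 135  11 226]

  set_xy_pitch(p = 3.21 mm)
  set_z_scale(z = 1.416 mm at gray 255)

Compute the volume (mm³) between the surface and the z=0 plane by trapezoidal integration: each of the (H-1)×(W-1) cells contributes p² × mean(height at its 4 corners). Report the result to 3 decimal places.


547.276

height_mm = gray/255 × 1.416; cell vol = 3.21² × mean(4 corners)
unit = 3.21² × 1.416 / (4×255) = 0.0143045 mm³ per gray-sum
row 0: Σ corner-gray over 10 cells = 5744  → 82.1651
row 1: Σ corner-gray over 10 cells = 5697  → 81.4928
row 2: Σ corner-gray over 10 cells = 4856  → 69.4627
row 3: Σ corner-gray over 10 cells = 5047  → 72.1949
row 4: Σ corner-gray over 10 cells = 5377  → 76.9154
row 5: Σ corner-gray over 10 cells = 5742  → 82.1365
row 6: Σ corner-gray over 10 cells = 5796  → 82.9090
Σ rows: total corner-gray = 38259  → 547.2765 mm³


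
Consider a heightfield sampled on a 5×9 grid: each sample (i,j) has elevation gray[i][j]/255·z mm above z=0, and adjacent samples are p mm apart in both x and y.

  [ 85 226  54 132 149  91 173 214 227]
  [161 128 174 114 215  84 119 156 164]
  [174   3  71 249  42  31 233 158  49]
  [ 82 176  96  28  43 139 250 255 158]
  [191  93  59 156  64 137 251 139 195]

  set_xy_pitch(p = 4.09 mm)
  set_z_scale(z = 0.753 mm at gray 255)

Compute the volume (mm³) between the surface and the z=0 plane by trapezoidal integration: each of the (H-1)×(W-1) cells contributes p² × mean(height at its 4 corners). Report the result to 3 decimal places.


212.482

height_mm = gray/255 × 0.753; cell vol = 4.09² × mean(4 corners)
unit = 4.09² × 0.753 / (4×255) = 0.0123493 mm³ per gray-sum
row 0: Σ corner-gray over 8 cells = 4695  → 57.9798
row 1: Σ corner-gray over 8 cells = 4102  → 50.6567
row 2: Σ corner-gray over 8 cells = 4011  → 49.5329
row 3: Σ corner-gray over 8 cells = 4398  → 54.3121
Σ rows: total corner-gray = 17206  → 212.4816 mm³


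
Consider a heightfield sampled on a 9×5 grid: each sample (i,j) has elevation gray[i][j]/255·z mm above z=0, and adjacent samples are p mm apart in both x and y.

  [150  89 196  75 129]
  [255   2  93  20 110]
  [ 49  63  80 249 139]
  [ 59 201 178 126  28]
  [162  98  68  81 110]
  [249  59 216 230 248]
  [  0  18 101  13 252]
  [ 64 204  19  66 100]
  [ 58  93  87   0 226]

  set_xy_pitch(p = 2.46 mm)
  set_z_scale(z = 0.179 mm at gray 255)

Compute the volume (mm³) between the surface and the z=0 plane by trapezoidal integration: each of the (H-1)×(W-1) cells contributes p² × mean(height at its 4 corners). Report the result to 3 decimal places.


height_mm = gray/255 × 0.179; cell vol = 2.46² × mean(4 corners)
unit = 2.46² × 0.179 / (4×255) = 0.001062 mm³ per gray-sum
row 0: Σ corner-gray over 4 cells = 1594  → 1.6928
row 1: Σ corner-gray over 4 cells = 1567  → 1.6641
row 2: Σ corner-gray over 4 cells = 2069  → 2.1973
row 3: Σ corner-gray over 4 cells = 1863  → 1.9785
row 4: Σ corner-gray over 4 cells = 2273  → 2.4139
row 5: Σ corner-gray over 4 cells = 2023  → 2.1484
row 6: Σ corner-gray over 4 cells = 1258  → 1.3360
row 7: Σ corner-gray over 4 cells = 1386  → 1.4719
Σ rows: total corner-gray = 14033  → 14.9030 mm³

14.903
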